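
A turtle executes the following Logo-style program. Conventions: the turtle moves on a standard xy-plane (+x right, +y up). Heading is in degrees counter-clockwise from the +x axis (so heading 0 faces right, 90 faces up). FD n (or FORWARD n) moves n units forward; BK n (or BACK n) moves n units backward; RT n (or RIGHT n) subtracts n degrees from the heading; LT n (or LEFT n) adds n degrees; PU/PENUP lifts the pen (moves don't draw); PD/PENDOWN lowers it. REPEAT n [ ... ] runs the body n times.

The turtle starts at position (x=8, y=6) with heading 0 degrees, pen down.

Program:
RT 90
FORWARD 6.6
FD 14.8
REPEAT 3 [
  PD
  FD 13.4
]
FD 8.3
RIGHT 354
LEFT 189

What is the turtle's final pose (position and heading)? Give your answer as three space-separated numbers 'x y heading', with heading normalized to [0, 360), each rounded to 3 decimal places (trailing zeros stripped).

Executing turtle program step by step:
Start: pos=(8,6), heading=0, pen down
RT 90: heading 0 -> 270
FD 6.6: (8,6) -> (8,-0.6) [heading=270, draw]
FD 14.8: (8,-0.6) -> (8,-15.4) [heading=270, draw]
REPEAT 3 [
  -- iteration 1/3 --
  PD: pen down
  FD 13.4: (8,-15.4) -> (8,-28.8) [heading=270, draw]
  -- iteration 2/3 --
  PD: pen down
  FD 13.4: (8,-28.8) -> (8,-42.2) [heading=270, draw]
  -- iteration 3/3 --
  PD: pen down
  FD 13.4: (8,-42.2) -> (8,-55.6) [heading=270, draw]
]
FD 8.3: (8,-55.6) -> (8,-63.9) [heading=270, draw]
RT 354: heading 270 -> 276
LT 189: heading 276 -> 105
Final: pos=(8,-63.9), heading=105, 6 segment(s) drawn

Answer: 8 -63.9 105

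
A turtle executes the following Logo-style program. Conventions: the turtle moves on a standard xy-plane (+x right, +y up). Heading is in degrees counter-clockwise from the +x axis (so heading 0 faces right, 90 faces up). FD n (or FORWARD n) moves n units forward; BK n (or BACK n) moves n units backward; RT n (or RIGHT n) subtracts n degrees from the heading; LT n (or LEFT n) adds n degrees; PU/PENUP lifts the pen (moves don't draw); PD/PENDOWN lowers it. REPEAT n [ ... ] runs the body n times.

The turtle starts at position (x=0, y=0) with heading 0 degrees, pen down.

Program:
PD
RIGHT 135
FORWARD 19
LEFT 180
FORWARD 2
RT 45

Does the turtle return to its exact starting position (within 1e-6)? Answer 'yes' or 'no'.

Answer: no

Derivation:
Executing turtle program step by step:
Start: pos=(0,0), heading=0, pen down
PD: pen down
RT 135: heading 0 -> 225
FD 19: (0,0) -> (-13.435,-13.435) [heading=225, draw]
LT 180: heading 225 -> 45
FD 2: (-13.435,-13.435) -> (-12.021,-12.021) [heading=45, draw]
RT 45: heading 45 -> 0
Final: pos=(-12.021,-12.021), heading=0, 2 segment(s) drawn

Start position: (0, 0)
Final position: (-12.021, -12.021)
Distance = 17; >= 1e-6 -> NOT closed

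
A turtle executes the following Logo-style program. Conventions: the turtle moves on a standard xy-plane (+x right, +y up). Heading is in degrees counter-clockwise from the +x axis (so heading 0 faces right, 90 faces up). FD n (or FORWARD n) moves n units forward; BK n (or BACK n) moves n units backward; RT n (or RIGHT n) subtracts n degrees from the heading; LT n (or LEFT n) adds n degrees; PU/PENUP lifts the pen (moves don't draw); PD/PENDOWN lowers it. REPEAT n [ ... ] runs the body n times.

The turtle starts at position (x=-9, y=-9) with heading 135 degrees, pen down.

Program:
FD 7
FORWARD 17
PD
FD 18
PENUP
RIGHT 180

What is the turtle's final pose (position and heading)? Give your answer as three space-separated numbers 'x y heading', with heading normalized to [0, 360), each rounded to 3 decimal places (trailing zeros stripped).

Executing turtle program step by step:
Start: pos=(-9,-9), heading=135, pen down
FD 7: (-9,-9) -> (-13.95,-4.05) [heading=135, draw]
FD 17: (-13.95,-4.05) -> (-25.971,7.971) [heading=135, draw]
PD: pen down
FD 18: (-25.971,7.971) -> (-38.698,20.698) [heading=135, draw]
PU: pen up
RT 180: heading 135 -> 315
Final: pos=(-38.698,20.698), heading=315, 3 segment(s) drawn

Answer: -38.698 20.698 315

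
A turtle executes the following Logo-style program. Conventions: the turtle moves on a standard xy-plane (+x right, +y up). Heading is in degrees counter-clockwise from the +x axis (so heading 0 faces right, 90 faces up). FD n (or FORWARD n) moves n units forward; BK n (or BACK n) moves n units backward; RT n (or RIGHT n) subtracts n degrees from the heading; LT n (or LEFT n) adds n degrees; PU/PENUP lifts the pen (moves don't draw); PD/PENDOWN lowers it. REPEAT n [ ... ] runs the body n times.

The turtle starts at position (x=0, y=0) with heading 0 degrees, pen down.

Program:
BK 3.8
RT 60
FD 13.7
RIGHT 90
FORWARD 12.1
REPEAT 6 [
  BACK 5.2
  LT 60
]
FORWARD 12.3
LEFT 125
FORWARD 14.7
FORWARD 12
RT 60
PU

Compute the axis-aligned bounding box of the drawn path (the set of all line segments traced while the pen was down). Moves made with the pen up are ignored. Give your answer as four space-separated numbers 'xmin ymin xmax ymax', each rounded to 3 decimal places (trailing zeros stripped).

Executing turtle program step by step:
Start: pos=(0,0), heading=0, pen down
BK 3.8: (0,0) -> (-3.8,0) [heading=0, draw]
RT 60: heading 0 -> 300
FD 13.7: (-3.8,0) -> (3.05,-11.865) [heading=300, draw]
RT 90: heading 300 -> 210
FD 12.1: (3.05,-11.865) -> (-7.429,-17.915) [heading=210, draw]
REPEAT 6 [
  -- iteration 1/6 --
  BK 5.2: (-7.429,-17.915) -> (-2.926,-15.315) [heading=210, draw]
  LT 60: heading 210 -> 270
  -- iteration 2/6 --
  BK 5.2: (-2.926,-15.315) -> (-2.926,-10.115) [heading=270, draw]
  LT 60: heading 270 -> 330
  -- iteration 3/6 --
  BK 5.2: (-2.926,-10.115) -> (-7.429,-7.515) [heading=330, draw]
  LT 60: heading 330 -> 30
  -- iteration 4/6 --
  BK 5.2: (-7.429,-7.515) -> (-11.932,-10.115) [heading=30, draw]
  LT 60: heading 30 -> 90
  -- iteration 5/6 --
  BK 5.2: (-11.932,-10.115) -> (-11.932,-15.315) [heading=90, draw]
  LT 60: heading 90 -> 150
  -- iteration 6/6 --
  BK 5.2: (-11.932,-15.315) -> (-7.429,-17.915) [heading=150, draw]
  LT 60: heading 150 -> 210
]
FD 12.3: (-7.429,-17.915) -> (-18.081,-24.065) [heading=210, draw]
LT 125: heading 210 -> 335
FD 14.7: (-18.081,-24.065) -> (-4.758,-30.277) [heading=335, draw]
FD 12: (-4.758,-30.277) -> (6.117,-35.348) [heading=335, draw]
RT 60: heading 335 -> 275
PU: pen up
Final: pos=(6.117,-35.348), heading=275, 12 segment(s) drawn

Segment endpoints: x in {-18.081, -11.932, -7.429, -7.429, -4.758, -3.8, -2.926, -2.926, 0, 3.05, 6.117}, y in {-35.348, -30.277, -24.065, -17.915, -15.315, -15.315, -11.865, -10.115, -7.515, 0}
xmin=-18.081, ymin=-35.348, xmax=6.117, ymax=0

Answer: -18.081 -35.348 6.117 0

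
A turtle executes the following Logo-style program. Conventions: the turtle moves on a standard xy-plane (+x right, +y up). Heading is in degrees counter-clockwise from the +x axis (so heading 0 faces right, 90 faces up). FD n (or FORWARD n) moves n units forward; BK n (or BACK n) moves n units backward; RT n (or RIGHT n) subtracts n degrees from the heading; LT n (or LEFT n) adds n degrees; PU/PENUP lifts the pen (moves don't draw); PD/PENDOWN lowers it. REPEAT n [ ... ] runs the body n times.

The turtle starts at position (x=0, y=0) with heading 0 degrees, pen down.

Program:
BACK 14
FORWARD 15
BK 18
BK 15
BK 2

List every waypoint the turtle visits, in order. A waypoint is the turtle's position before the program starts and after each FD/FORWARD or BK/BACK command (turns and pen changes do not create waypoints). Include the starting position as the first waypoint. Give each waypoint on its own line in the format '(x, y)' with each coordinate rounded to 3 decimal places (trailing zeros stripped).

Answer: (0, 0)
(-14, 0)
(1, 0)
(-17, 0)
(-32, 0)
(-34, 0)

Derivation:
Executing turtle program step by step:
Start: pos=(0,0), heading=0, pen down
BK 14: (0,0) -> (-14,0) [heading=0, draw]
FD 15: (-14,0) -> (1,0) [heading=0, draw]
BK 18: (1,0) -> (-17,0) [heading=0, draw]
BK 15: (-17,0) -> (-32,0) [heading=0, draw]
BK 2: (-32,0) -> (-34,0) [heading=0, draw]
Final: pos=(-34,0), heading=0, 5 segment(s) drawn
Waypoints (6 total):
(0, 0)
(-14, 0)
(1, 0)
(-17, 0)
(-32, 0)
(-34, 0)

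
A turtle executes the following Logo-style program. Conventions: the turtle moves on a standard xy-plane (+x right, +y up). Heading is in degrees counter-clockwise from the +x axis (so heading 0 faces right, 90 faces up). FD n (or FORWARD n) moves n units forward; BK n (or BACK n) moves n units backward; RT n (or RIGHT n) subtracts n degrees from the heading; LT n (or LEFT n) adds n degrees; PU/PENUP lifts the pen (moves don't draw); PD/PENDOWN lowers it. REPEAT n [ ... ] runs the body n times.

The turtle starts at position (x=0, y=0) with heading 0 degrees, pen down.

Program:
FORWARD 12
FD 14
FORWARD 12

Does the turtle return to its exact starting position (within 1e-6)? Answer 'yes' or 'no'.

Answer: no

Derivation:
Executing turtle program step by step:
Start: pos=(0,0), heading=0, pen down
FD 12: (0,0) -> (12,0) [heading=0, draw]
FD 14: (12,0) -> (26,0) [heading=0, draw]
FD 12: (26,0) -> (38,0) [heading=0, draw]
Final: pos=(38,0), heading=0, 3 segment(s) drawn

Start position: (0, 0)
Final position: (38, 0)
Distance = 38; >= 1e-6 -> NOT closed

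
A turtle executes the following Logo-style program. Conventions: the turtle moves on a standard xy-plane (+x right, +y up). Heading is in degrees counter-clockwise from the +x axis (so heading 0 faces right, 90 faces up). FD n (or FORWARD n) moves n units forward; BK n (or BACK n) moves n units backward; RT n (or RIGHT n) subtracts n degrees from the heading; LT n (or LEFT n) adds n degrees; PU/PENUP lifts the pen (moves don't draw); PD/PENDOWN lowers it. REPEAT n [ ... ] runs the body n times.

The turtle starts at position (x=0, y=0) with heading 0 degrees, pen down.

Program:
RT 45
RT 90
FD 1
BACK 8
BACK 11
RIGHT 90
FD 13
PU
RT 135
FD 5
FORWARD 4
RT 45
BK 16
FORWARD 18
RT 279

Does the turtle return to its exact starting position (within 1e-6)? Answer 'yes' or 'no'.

Executing turtle program step by step:
Start: pos=(0,0), heading=0, pen down
RT 45: heading 0 -> 315
RT 90: heading 315 -> 225
FD 1: (0,0) -> (-0.707,-0.707) [heading=225, draw]
BK 8: (-0.707,-0.707) -> (4.95,4.95) [heading=225, draw]
BK 11: (4.95,4.95) -> (12.728,12.728) [heading=225, draw]
RT 90: heading 225 -> 135
FD 13: (12.728,12.728) -> (3.536,21.92) [heading=135, draw]
PU: pen up
RT 135: heading 135 -> 0
FD 5: (3.536,21.92) -> (8.536,21.92) [heading=0, move]
FD 4: (8.536,21.92) -> (12.536,21.92) [heading=0, move]
RT 45: heading 0 -> 315
BK 16: (12.536,21.92) -> (1.222,33.234) [heading=315, move]
FD 18: (1.222,33.234) -> (13.95,20.506) [heading=315, move]
RT 279: heading 315 -> 36
Final: pos=(13.95,20.506), heading=36, 4 segment(s) drawn

Start position: (0, 0)
Final position: (13.95, 20.506)
Distance = 24.801; >= 1e-6 -> NOT closed

Answer: no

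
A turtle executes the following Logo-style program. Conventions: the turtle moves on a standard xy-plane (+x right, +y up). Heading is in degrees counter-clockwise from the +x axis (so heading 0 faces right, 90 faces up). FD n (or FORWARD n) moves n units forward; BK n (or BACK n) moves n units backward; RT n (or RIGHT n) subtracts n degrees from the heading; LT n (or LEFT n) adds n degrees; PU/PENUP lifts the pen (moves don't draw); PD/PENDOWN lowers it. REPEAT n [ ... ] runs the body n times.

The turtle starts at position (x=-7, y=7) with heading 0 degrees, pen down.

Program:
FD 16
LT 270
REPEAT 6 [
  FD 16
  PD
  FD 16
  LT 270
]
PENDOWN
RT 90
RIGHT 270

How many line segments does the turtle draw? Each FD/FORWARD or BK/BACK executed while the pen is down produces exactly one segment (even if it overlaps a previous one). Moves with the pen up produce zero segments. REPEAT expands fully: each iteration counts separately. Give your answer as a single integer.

Answer: 13

Derivation:
Executing turtle program step by step:
Start: pos=(-7,7), heading=0, pen down
FD 16: (-7,7) -> (9,7) [heading=0, draw]
LT 270: heading 0 -> 270
REPEAT 6 [
  -- iteration 1/6 --
  FD 16: (9,7) -> (9,-9) [heading=270, draw]
  PD: pen down
  FD 16: (9,-9) -> (9,-25) [heading=270, draw]
  LT 270: heading 270 -> 180
  -- iteration 2/6 --
  FD 16: (9,-25) -> (-7,-25) [heading=180, draw]
  PD: pen down
  FD 16: (-7,-25) -> (-23,-25) [heading=180, draw]
  LT 270: heading 180 -> 90
  -- iteration 3/6 --
  FD 16: (-23,-25) -> (-23,-9) [heading=90, draw]
  PD: pen down
  FD 16: (-23,-9) -> (-23,7) [heading=90, draw]
  LT 270: heading 90 -> 0
  -- iteration 4/6 --
  FD 16: (-23,7) -> (-7,7) [heading=0, draw]
  PD: pen down
  FD 16: (-7,7) -> (9,7) [heading=0, draw]
  LT 270: heading 0 -> 270
  -- iteration 5/6 --
  FD 16: (9,7) -> (9,-9) [heading=270, draw]
  PD: pen down
  FD 16: (9,-9) -> (9,-25) [heading=270, draw]
  LT 270: heading 270 -> 180
  -- iteration 6/6 --
  FD 16: (9,-25) -> (-7,-25) [heading=180, draw]
  PD: pen down
  FD 16: (-7,-25) -> (-23,-25) [heading=180, draw]
  LT 270: heading 180 -> 90
]
PD: pen down
RT 90: heading 90 -> 0
RT 270: heading 0 -> 90
Final: pos=(-23,-25), heading=90, 13 segment(s) drawn
Segments drawn: 13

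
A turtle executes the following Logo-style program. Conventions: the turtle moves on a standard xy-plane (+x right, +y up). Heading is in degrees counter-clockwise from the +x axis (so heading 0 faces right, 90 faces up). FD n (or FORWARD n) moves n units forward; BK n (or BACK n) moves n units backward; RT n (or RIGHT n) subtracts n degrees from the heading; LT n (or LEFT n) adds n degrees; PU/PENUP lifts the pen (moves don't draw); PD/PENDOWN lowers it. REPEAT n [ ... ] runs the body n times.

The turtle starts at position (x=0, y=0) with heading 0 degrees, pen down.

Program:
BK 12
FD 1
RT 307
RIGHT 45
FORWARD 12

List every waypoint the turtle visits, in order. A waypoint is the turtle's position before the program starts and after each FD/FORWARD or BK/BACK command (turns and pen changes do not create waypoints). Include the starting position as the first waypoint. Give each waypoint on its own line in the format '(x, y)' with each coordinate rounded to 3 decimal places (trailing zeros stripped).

Executing turtle program step by step:
Start: pos=(0,0), heading=0, pen down
BK 12: (0,0) -> (-12,0) [heading=0, draw]
FD 1: (-12,0) -> (-11,0) [heading=0, draw]
RT 307: heading 0 -> 53
RT 45: heading 53 -> 8
FD 12: (-11,0) -> (0.883,1.67) [heading=8, draw]
Final: pos=(0.883,1.67), heading=8, 3 segment(s) drawn
Waypoints (4 total):
(0, 0)
(-12, 0)
(-11, 0)
(0.883, 1.67)

Answer: (0, 0)
(-12, 0)
(-11, 0)
(0.883, 1.67)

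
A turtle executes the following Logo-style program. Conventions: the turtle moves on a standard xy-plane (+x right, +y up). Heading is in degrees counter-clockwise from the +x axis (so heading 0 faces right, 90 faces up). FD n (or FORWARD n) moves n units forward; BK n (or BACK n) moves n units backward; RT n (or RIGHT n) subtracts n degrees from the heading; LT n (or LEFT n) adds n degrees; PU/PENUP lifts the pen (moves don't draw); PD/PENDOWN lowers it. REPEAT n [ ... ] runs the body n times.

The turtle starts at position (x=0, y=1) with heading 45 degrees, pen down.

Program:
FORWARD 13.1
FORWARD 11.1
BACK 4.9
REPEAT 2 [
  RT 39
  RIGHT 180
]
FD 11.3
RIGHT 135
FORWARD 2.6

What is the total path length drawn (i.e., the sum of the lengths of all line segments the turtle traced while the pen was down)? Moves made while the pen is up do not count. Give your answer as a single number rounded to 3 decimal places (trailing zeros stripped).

Answer: 43

Derivation:
Executing turtle program step by step:
Start: pos=(0,1), heading=45, pen down
FD 13.1: (0,1) -> (9.263,10.263) [heading=45, draw]
FD 11.1: (9.263,10.263) -> (17.112,18.112) [heading=45, draw]
BK 4.9: (17.112,18.112) -> (13.647,14.647) [heading=45, draw]
REPEAT 2 [
  -- iteration 1/2 --
  RT 39: heading 45 -> 6
  RT 180: heading 6 -> 186
  -- iteration 2/2 --
  RT 39: heading 186 -> 147
  RT 180: heading 147 -> 327
]
FD 11.3: (13.647,14.647) -> (23.124,8.493) [heading=327, draw]
RT 135: heading 327 -> 192
FD 2.6: (23.124,8.493) -> (20.581,7.952) [heading=192, draw]
Final: pos=(20.581,7.952), heading=192, 5 segment(s) drawn

Segment lengths:
  seg 1: (0,1) -> (9.263,10.263), length = 13.1
  seg 2: (9.263,10.263) -> (17.112,18.112), length = 11.1
  seg 3: (17.112,18.112) -> (13.647,14.647), length = 4.9
  seg 4: (13.647,14.647) -> (23.124,8.493), length = 11.3
  seg 5: (23.124,8.493) -> (20.581,7.952), length = 2.6
Total = 43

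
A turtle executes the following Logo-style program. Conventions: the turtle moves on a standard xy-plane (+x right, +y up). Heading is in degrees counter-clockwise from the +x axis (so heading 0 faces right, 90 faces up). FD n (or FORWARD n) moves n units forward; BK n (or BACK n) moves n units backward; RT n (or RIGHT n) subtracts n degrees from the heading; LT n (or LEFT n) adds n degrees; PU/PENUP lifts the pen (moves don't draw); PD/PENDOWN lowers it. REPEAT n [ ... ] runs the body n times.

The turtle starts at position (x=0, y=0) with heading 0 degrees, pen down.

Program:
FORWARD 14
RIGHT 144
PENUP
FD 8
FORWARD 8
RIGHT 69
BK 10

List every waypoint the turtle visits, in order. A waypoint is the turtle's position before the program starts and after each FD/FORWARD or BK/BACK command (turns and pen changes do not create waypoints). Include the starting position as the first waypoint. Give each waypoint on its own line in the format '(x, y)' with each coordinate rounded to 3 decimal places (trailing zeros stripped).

Executing turtle program step by step:
Start: pos=(0,0), heading=0, pen down
FD 14: (0,0) -> (14,0) [heading=0, draw]
RT 144: heading 0 -> 216
PU: pen up
FD 8: (14,0) -> (7.528,-4.702) [heading=216, move]
FD 8: (7.528,-4.702) -> (1.056,-9.405) [heading=216, move]
RT 69: heading 216 -> 147
BK 10: (1.056,-9.405) -> (9.442,-14.851) [heading=147, move]
Final: pos=(9.442,-14.851), heading=147, 1 segment(s) drawn
Waypoints (5 total):
(0, 0)
(14, 0)
(7.528, -4.702)
(1.056, -9.405)
(9.442, -14.851)

Answer: (0, 0)
(14, 0)
(7.528, -4.702)
(1.056, -9.405)
(9.442, -14.851)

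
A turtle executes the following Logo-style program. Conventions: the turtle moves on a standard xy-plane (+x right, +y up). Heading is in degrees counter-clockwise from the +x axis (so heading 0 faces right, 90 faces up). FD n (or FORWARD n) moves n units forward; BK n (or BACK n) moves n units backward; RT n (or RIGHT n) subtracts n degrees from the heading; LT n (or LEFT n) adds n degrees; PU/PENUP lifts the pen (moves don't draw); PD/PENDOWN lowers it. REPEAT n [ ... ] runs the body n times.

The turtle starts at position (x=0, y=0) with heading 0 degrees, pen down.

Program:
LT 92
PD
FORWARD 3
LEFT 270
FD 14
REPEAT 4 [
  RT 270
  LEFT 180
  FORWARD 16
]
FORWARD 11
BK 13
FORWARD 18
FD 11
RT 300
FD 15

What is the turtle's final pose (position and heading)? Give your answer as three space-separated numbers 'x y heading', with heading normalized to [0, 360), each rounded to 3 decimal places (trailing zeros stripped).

Executing turtle program step by step:
Start: pos=(0,0), heading=0, pen down
LT 92: heading 0 -> 92
PD: pen down
FD 3: (0,0) -> (-0.105,2.998) [heading=92, draw]
LT 270: heading 92 -> 2
FD 14: (-0.105,2.998) -> (13.887,3.487) [heading=2, draw]
REPEAT 4 [
  -- iteration 1/4 --
  RT 270: heading 2 -> 92
  LT 180: heading 92 -> 272
  FD 16: (13.887,3.487) -> (14.445,-12.503) [heading=272, draw]
  -- iteration 2/4 --
  RT 270: heading 272 -> 2
  LT 180: heading 2 -> 182
  FD 16: (14.445,-12.503) -> (-1.545,-13.062) [heading=182, draw]
  -- iteration 3/4 --
  RT 270: heading 182 -> 272
  LT 180: heading 272 -> 92
  FD 16: (-1.545,-13.062) -> (-2.103,2.928) [heading=92, draw]
  -- iteration 4/4 --
  RT 270: heading 92 -> 182
  LT 180: heading 182 -> 2
  FD 16: (-2.103,2.928) -> (13.887,3.487) [heading=2, draw]
]
FD 11: (13.887,3.487) -> (24.88,3.871) [heading=2, draw]
BK 13: (24.88,3.871) -> (11.888,3.417) [heading=2, draw]
FD 18: (11.888,3.417) -> (29.877,4.045) [heading=2, draw]
FD 11: (29.877,4.045) -> (40.87,4.429) [heading=2, draw]
RT 300: heading 2 -> 62
FD 15: (40.87,4.429) -> (47.912,17.673) [heading=62, draw]
Final: pos=(47.912,17.673), heading=62, 11 segment(s) drawn

Answer: 47.912 17.673 62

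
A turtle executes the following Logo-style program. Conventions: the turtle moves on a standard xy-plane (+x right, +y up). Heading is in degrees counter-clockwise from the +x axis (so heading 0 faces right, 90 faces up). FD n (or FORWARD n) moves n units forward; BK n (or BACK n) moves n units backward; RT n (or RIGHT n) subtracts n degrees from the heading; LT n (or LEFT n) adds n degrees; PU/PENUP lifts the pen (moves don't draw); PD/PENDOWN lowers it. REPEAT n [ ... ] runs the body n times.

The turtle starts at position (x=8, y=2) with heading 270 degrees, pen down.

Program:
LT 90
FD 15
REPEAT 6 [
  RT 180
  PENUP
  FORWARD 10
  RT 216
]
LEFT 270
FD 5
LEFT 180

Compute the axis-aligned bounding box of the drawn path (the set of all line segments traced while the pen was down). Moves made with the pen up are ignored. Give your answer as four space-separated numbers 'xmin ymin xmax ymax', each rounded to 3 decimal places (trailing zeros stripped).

Executing turtle program step by step:
Start: pos=(8,2), heading=270, pen down
LT 90: heading 270 -> 0
FD 15: (8,2) -> (23,2) [heading=0, draw]
REPEAT 6 [
  -- iteration 1/6 --
  RT 180: heading 0 -> 180
  PU: pen up
  FD 10: (23,2) -> (13,2) [heading=180, move]
  RT 216: heading 180 -> 324
  -- iteration 2/6 --
  RT 180: heading 324 -> 144
  PU: pen up
  FD 10: (13,2) -> (4.91,7.878) [heading=144, move]
  RT 216: heading 144 -> 288
  -- iteration 3/6 --
  RT 180: heading 288 -> 108
  PU: pen up
  FD 10: (4.91,7.878) -> (1.82,17.388) [heading=108, move]
  RT 216: heading 108 -> 252
  -- iteration 4/6 --
  RT 180: heading 252 -> 72
  PU: pen up
  FD 10: (1.82,17.388) -> (4.91,26.899) [heading=72, move]
  RT 216: heading 72 -> 216
  -- iteration 5/6 --
  RT 180: heading 216 -> 36
  PU: pen up
  FD 10: (4.91,26.899) -> (13,32.777) [heading=36, move]
  RT 216: heading 36 -> 180
  -- iteration 6/6 --
  RT 180: heading 180 -> 0
  PU: pen up
  FD 10: (13,32.777) -> (23,32.777) [heading=0, move]
  RT 216: heading 0 -> 144
]
LT 270: heading 144 -> 54
FD 5: (23,32.777) -> (25.939,36.822) [heading=54, move]
LT 180: heading 54 -> 234
Final: pos=(25.939,36.822), heading=234, 1 segment(s) drawn

Segment endpoints: x in {8, 23}, y in {2, 2}
xmin=8, ymin=2, xmax=23, ymax=2

Answer: 8 2 23 2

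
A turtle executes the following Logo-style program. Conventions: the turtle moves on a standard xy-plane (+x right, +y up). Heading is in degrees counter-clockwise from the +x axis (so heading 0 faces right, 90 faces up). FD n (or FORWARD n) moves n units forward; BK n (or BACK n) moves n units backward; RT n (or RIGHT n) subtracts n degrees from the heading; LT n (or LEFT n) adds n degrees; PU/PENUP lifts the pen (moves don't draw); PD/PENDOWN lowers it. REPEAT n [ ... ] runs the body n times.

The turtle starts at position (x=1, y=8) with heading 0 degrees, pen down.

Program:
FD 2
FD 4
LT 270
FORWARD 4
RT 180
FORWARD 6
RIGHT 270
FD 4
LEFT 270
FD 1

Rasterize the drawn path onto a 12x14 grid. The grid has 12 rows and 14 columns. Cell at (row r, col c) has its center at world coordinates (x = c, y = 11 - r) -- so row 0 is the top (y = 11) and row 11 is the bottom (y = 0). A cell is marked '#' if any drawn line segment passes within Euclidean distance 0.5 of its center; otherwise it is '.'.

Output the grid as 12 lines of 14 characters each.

Segment 0: (1,8) -> (3,8)
Segment 1: (3,8) -> (7,8)
Segment 2: (7,8) -> (7,4)
Segment 3: (7,4) -> (7,10)
Segment 4: (7,10) -> (3,10)
Segment 5: (3,10) -> (3,11)

Answer: ...#..........
...#####......
.......#......
.#######......
.......#......
.......#......
.......#......
.......#......
..............
..............
..............
..............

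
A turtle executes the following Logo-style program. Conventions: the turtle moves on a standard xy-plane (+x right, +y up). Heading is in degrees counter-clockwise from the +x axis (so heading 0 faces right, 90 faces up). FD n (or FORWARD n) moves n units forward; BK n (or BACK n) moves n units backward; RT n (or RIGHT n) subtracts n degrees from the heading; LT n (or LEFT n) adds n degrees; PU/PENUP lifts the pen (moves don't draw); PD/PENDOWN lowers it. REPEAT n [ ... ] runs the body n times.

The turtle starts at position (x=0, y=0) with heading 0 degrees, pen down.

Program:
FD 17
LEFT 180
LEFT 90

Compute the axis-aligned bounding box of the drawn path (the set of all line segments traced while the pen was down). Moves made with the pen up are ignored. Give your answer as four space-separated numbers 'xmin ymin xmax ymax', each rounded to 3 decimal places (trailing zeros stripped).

Executing turtle program step by step:
Start: pos=(0,0), heading=0, pen down
FD 17: (0,0) -> (17,0) [heading=0, draw]
LT 180: heading 0 -> 180
LT 90: heading 180 -> 270
Final: pos=(17,0), heading=270, 1 segment(s) drawn

Segment endpoints: x in {0, 17}, y in {0}
xmin=0, ymin=0, xmax=17, ymax=0

Answer: 0 0 17 0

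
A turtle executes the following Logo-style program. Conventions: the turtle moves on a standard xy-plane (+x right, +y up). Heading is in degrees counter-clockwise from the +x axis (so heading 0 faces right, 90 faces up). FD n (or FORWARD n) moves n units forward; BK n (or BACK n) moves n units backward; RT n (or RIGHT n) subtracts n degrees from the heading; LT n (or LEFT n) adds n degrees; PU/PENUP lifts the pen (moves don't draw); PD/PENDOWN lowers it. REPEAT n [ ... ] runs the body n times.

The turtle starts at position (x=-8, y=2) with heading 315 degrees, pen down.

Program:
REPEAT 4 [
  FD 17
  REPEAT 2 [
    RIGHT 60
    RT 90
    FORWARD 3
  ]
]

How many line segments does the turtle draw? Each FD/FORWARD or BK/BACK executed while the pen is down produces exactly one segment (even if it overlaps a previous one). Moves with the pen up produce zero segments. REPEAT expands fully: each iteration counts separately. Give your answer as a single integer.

Answer: 12

Derivation:
Executing turtle program step by step:
Start: pos=(-8,2), heading=315, pen down
REPEAT 4 [
  -- iteration 1/4 --
  FD 17: (-8,2) -> (4.021,-10.021) [heading=315, draw]
  REPEAT 2 [
    -- iteration 1/2 --
    RT 60: heading 315 -> 255
    RT 90: heading 255 -> 165
    FD 3: (4.021,-10.021) -> (1.123,-9.244) [heading=165, draw]
    -- iteration 2/2 --
    RT 60: heading 165 -> 105
    RT 90: heading 105 -> 15
    FD 3: (1.123,-9.244) -> (4.021,-8.468) [heading=15, draw]
  ]
  -- iteration 2/4 --
  FD 17: (4.021,-8.468) -> (20.442,-4.068) [heading=15, draw]
  REPEAT 2 [
    -- iteration 1/2 --
    RT 60: heading 15 -> 315
    RT 90: heading 315 -> 225
    FD 3: (20.442,-4.068) -> (18.32,-6.189) [heading=225, draw]
    -- iteration 2/2 --
    RT 60: heading 225 -> 165
    RT 90: heading 165 -> 75
    FD 3: (18.32,-6.189) -> (19.097,-3.292) [heading=75, draw]
  ]
  -- iteration 3/4 --
  FD 17: (19.097,-3.292) -> (23.497,13.129) [heading=75, draw]
  REPEAT 2 [
    -- iteration 1/2 --
    RT 60: heading 75 -> 15
    RT 90: heading 15 -> 285
    FD 3: (23.497,13.129) -> (24.273,10.231) [heading=285, draw]
    -- iteration 2/2 --
    RT 60: heading 285 -> 225
    RT 90: heading 225 -> 135
    FD 3: (24.273,10.231) -> (22.152,12.353) [heading=135, draw]
  ]
  -- iteration 4/4 --
  FD 17: (22.152,12.353) -> (10.131,24.374) [heading=135, draw]
  REPEAT 2 [
    -- iteration 1/2 --
    RT 60: heading 135 -> 75
    RT 90: heading 75 -> 345
    FD 3: (10.131,24.374) -> (13.029,23.597) [heading=345, draw]
    -- iteration 2/2 --
    RT 60: heading 345 -> 285
    RT 90: heading 285 -> 195
    FD 3: (13.029,23.597) -> (10.131,22.821) [heading=195, draw]
  ]
]
Final: pos=(10.131,22.821), heading=195, 12 segment(s) drawn
Segments drawn: 12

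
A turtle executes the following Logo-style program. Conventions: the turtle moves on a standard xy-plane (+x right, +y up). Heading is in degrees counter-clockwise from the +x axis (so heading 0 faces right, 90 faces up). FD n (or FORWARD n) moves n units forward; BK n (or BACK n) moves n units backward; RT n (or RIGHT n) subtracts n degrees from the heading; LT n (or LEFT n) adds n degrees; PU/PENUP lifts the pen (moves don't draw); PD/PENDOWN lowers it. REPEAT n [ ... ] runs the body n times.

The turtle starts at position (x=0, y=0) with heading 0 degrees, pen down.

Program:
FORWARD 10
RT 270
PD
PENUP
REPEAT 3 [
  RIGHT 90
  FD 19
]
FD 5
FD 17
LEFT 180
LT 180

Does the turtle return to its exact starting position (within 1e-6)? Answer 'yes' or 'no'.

Executing turtle program step by step:
Start: pos=(0,0), heading=0, pen down
FD 10: (0,0) -> (10,0) [heading=0, draw]
RT 270: heading 0 -> 90
PD: pen down
PU: pen up
REPEAT 3 [
  -- iteration 1/3 --
  RT 90: heading 90 -> 0
  FD 19: (10,0) -> (29,0) [heading=0, move]
  -- iteration 2/3 --
  RT 90: heading 0 -> 270
  FD 19: (29,0) -> (29,-19) [heading=270, move]
  -- iteration 3/3 --
  RT 90: heading 270 -> 180
  FD 19: (29,-19) -> (10,-19) [heading=180, move]
]
FD 5: (10,-19) -> (5,-19) [heading=180, move]
FD 17: (5,-19) -> (-12,-19) [heading=180, move]
LT 180: heading 180 -> 0
LT 180: heading 0 -> 180
Final: pos=(-12,-19), heading=180, 1 segment(s) drawn

Start position: (0, 0)
Final position: (-12, -19)
Distance = 22.472; >= 1e-6 -> NOT closed

Answer: no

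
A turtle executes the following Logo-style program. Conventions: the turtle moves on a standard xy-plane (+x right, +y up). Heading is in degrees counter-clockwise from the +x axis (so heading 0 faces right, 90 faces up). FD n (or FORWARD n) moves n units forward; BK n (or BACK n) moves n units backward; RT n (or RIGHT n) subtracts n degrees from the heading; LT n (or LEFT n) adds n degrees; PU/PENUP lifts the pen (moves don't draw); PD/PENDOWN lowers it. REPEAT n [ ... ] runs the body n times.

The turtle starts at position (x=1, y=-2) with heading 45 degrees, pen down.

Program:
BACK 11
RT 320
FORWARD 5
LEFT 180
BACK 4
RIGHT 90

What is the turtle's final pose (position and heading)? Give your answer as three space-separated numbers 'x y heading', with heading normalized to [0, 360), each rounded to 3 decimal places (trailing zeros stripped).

Answer: -5.994 -0.812 175

Derivation:
Executing turtle program step by step:
Start: pos=(1,-2), heading=45, pen down
BK 11: (1,-2) -> (-6.778,-9.778) [heading=45, draw]
RT 320: heading 45 -> 85
FD 5: (-6.778,-9.778) -> (-6.342,-4.797) [heading=85, draw]
LT 180: heading 85 -> 265
BK 4: (-6.342,-4.797) -> (-5.994,-0.812) [heading=265, draw]
RT 90: heading 265 -> 175
Final: pos=(-5.994,-0.812), heading=175, 3 segment(s) drawn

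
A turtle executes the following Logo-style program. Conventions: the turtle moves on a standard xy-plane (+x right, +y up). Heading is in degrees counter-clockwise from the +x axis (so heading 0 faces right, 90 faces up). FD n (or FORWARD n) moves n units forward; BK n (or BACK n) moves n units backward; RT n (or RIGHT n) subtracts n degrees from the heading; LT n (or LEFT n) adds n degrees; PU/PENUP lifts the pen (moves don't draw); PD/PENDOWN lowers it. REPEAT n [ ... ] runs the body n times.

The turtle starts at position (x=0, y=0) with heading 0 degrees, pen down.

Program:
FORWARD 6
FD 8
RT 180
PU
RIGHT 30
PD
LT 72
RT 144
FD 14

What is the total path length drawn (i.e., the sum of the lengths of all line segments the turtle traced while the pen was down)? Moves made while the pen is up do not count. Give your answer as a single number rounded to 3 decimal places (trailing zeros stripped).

Answer: 28

Derivation:
Executing turtle program step by step:
Start: pos=(0,0), heading=0, pen down
FD 6: (0,0) -> (6,0) [heading=0, draw]
FD 8: (6,0) -> (14,0) [heading=0, draw]
RT 180: heading 0 -> 180
PU: pen up
RT 30: heading 180 -> 150
PD: pen down
LT 72: heading 150 -> 222
RT 144: heading 222 -> 78
FD 14: (14,0) -> (16.911,13.694) [heading=78, draw]
Final: pos=(16.911,13.694), heading=78, 3 segment(s) drawn

Segment lengths:
  seg 1: (0,0) -> (6,0), length = 6
  seg 2: (6,0) -> (14,0), length = 8
  seg 3: (14,0) -> (16.911,13.694), length = 14
Total = 28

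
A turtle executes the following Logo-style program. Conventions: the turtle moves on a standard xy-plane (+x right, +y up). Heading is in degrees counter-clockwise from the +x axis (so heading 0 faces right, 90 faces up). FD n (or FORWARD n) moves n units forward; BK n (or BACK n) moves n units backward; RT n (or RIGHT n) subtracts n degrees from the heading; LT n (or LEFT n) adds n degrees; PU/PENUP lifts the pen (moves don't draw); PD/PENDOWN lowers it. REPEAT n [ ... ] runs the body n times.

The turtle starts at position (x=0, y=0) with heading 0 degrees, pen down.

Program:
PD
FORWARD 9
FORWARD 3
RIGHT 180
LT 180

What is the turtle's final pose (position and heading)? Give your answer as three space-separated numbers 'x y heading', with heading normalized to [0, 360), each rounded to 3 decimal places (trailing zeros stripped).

Answer: 12 0 0

Derivation:
Executing turtle program step by step:
Start: pos=(0,0), heading=0, pen down
PD: pen down
FD 9: (0,0) -> (9,0) [heading=0, draw]
FD 3: (9,0) -> (12,0) [heading=0, draw]
RT 180: heading 0 -> 180
LT 180: heading 180 -> 0
Final: pos=(12,0), heading=0, 2 segment(s) drawn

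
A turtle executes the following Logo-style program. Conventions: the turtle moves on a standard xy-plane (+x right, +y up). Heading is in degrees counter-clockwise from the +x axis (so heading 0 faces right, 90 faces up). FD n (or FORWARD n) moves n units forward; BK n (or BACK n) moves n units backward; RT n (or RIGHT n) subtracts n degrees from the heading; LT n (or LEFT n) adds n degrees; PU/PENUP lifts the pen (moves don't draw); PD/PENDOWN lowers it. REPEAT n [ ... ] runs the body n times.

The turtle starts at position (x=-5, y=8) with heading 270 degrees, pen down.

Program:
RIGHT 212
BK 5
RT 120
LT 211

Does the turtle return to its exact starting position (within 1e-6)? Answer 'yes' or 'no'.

Executing turtle program step by step:
Start: pos=(-5,8), heading=270, pen down
RT 212: heading 270 -> 58
BK 5: (-5,8) -> (-7.65,3.76) [heading=58, draw]
RT 120: heading 58 -> 298
LT 211: heading 298 -> 149
Final: pos=(-7.65,3.76), heading=149, 1 segment(s) drawn

Start position: (-5, 8)
Final position: (-7.65, 3.76)
Distance = 5; >= 1e-6 -> NOT closed

Answer: no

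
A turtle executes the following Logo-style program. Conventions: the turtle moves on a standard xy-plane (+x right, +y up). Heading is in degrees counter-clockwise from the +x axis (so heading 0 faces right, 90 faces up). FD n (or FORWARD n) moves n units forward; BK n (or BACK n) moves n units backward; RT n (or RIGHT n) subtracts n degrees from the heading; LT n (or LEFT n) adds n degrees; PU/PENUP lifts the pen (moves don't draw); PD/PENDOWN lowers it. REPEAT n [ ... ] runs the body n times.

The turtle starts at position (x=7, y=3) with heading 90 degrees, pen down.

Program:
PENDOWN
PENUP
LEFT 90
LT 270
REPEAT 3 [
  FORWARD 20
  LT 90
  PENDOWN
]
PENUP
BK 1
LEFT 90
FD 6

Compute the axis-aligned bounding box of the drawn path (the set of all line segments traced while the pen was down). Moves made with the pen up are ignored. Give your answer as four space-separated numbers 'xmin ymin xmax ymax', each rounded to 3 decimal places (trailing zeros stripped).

Answer: -13 3 7 23

Derivation:
Executing turtle program step by step:
Start: pos=(7,3), heading=90, pen down
PD: pen down
PU: pen up
LT 90: heading 90 -> 180
LT 270: heading 180 -> 90
REPEAT 3 [
  -- iteration 1/3 --
  FD 20: (7,3) -> (7,23) [heading=90, move]
  LT 90: heading 90 -> 180
  PD: pen down
  -- iteration 2/3 --
  FD 20: (7,23) -> (-13,23) [heading=180, draw]
  LT 90: heading 180 -> 270
  PD: pen down
  -- iteration 3/3 --
  FD 20: (-13,23) -> (-13,3) [heading=270, draw]
  LT 90: heading 270 -> 0
  PD: pen down
]
PU: pen up
BK 1: (-13,3) -> (-14,3) [heading=0, move]
LT 90: heading 0 -> 90
FD 6: (-14,3) -> (-14,9) [heading=90, move]
Final: pos=(-14,9), heading=90, 2 segment(s) drawn

Segment endpoints: x in {-13, -13, 7}, y in {3, 23, 23}
xmin=-13, ymin=3, xmax=7, ymax=23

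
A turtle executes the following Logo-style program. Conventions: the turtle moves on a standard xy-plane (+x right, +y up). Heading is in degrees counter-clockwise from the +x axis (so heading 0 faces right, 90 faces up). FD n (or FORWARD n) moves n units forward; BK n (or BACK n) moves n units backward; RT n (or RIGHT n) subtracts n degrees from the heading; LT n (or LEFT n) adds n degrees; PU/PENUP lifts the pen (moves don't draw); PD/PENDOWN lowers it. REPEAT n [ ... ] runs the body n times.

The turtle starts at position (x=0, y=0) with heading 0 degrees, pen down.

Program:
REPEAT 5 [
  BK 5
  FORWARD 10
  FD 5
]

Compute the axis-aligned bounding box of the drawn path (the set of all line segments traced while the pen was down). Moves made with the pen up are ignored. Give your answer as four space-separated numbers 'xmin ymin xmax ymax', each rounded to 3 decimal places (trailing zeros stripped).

Answer: -5 0 50 0

Derivation:
Executing turtle program step by step:
Start: pos=(0,0), heading=0, pen down
REPEAT 5 [
  -- iteration 1/5 --
  BK 5: (0,0) -> (-5,0) [heading=0, draw]
  FD 10: (-5,0) -> (5,0) [heading=0, draw]
  FD 5: (5,0) -> (10,0) [heading=0, draw]
  -- iteration 2/5 --
  BK 5: (10,0) -> (5,0) [heading=0, draw]
  FD 10: (5,0) -> (15,0) [heading=0, draw]
  FD 5: (15,0) -> (20,0) [heading=0, draw]
  -- iteration 3/5 --
  BK 5: (20,0) -> (15,0) [heading=0, draw]
  FD 10: (15,0) -> (25,0) [heading=0, draw]
  FD 5: (25,0) -> (30,0) [heading=0, draw]
  -- iteration 4/5 --
  BK 5: (30,0) -> (25,0) [heading=0, draw]
  FD 10: (25,0) -> (35,0) [heading=0, draw]
  FD 5: (35,0) -> (40,0) [heading=0, draw]
  -- iteration 5/5 --
  BK 5: (40,0) -> (35,0) [heading=0, draw]
  FD 10: (35,0) -> (45,0) [heading=0, draw]
  FD 5: (45,0) -> (50,0) [heading=0, draw]
]
Final: pos=(50,0), heading=0, 15 segment(s) drawn

Segment endpoints: x in {-5, 0, 5, 10, 15, 20, 25, 30, 35, 40, 45, 50}, y in {0}
xmin=-5, ymin=0, xmax=50, ymax=0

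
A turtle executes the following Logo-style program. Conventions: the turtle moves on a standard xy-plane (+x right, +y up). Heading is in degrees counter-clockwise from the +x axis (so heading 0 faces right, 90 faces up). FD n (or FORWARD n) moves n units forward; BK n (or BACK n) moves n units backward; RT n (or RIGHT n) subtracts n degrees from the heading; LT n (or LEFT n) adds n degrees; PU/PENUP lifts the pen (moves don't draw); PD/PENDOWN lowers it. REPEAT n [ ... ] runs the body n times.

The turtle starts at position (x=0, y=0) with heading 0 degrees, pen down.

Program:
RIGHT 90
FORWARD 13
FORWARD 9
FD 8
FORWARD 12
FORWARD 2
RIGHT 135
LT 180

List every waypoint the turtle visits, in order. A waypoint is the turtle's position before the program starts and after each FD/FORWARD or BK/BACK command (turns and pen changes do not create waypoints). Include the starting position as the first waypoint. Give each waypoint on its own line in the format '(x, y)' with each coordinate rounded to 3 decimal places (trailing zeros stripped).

Answer: (0, 0)
(0, -13)
(0, -22)
(0, -30)
(0, -42)
(0, -44)

Derivation:
Executing turtle program step by step:
Start: pos=(0,0), heading=0, pen down
RT 90: heading 0 -> 270
FD 13: (0,0) -> (0,-13) [heading=270, draw]
FD 9: (0,-13) -> (0,-22) [heading=270, draw]
FD 8: (0,-22) -> (0,-30) [heading=270, draw]
FD 12: (0,-30) -> (0,-42) [heading=270, draw]
FD 2: (0,-42) -> (0,-44) [heading=270, draw]
RT 135: heading 270 -> 135
LT 180: heading 135 -> 315
Final: pos=(0,-44), heading=315, 5 segment(s) drawn
Waypoints (6 total):
(0, 0)
(0, -13)
(0, -22)
(0, -30)
(0, -42)
(0, -44)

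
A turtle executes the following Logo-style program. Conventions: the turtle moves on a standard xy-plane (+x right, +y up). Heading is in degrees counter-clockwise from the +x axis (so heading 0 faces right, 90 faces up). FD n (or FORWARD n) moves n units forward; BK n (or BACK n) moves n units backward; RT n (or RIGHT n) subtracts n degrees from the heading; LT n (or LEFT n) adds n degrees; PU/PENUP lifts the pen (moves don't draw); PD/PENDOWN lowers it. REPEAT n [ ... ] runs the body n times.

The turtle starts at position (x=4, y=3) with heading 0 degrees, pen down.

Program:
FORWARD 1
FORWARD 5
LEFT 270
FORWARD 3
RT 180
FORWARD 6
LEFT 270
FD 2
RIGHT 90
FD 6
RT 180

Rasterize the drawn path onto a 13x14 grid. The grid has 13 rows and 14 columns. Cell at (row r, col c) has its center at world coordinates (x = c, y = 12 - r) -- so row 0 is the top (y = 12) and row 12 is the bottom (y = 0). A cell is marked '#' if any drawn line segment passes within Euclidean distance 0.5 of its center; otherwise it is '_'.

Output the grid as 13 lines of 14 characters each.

Answer: ______________
______________
______________
______________
______________
______________
__________###_
__________#_#_
__________#_#_
____#######_#_
__________#_#_
__________#_#_
__________#_#_

Derivation:
Segment 0: (4,3) -> (5,3)
Segment 1: (5,3) -> (10,3)
Segment 2: (10,3) -> (10,0)
Segment 3: (10,0) -> (10,6)
Segment 4: (10,6) -> (12,6)
Segment 5: (12,6) -> (12,-0)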